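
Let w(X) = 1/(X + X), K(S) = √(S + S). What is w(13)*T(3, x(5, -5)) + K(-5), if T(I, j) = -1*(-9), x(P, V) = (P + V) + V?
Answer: 9/26 + I*√10 ≈ 0.34615 + 3.1623*I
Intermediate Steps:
x(P, V) = P + 2*V
K(S) = √2*√S (K(S) = √(2*S) = √2*√S)
w(X) = 1/(2*X)
T(I, j) = 9
w(13)*T(3, x(5, -5)) + K(-5) = ((½)/13)*9 + √2*√(-5) = ((½)*(1/13))*9 + √2*(I*√5) = (1/26)*9 + I*√10 = 9/26 + I*√10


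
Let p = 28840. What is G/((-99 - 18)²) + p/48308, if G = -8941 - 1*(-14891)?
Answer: 13119680/12717081 ≈ 1.0317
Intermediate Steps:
G = 5950 (G = -8941 + 14891 = 5950)
G/((-99 - 18)²) + p/48308 = 5950/((-99 - 18)²) + 28840/48308 = 5950/((-117)²) + 28840*(1/48308) = 5950/13689 + 7210/12077 = 13119680/12717081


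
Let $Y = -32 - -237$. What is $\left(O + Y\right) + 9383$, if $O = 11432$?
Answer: $21020$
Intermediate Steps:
$Y = 205$ ($Y = -32 + 237 = 205$)
$\left(O + Y\right) + 9383 = \left(11432 + 205\right) + 9383 = 11637 + 9383 = 21020$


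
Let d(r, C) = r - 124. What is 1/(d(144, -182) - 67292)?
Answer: -1/67272 ≈ -1.4865e-5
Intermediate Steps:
d(r, C) = -124 + r
1/(d(144, -182) - 67292) = 1/((-124 + 144) - 67292) = 1/(20 - 67292) = 1/(-67272) = -1/67272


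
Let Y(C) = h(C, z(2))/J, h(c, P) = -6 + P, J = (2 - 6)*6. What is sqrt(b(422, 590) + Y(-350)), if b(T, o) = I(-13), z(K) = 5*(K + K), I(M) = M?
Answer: I*sqrt(489)/6 ≈ 3.6856*I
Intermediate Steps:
z(K) = 10*K (z(K) = 5*(2*K) = 10*K)
b(T, o) = -13
J = -24 (J = -4*6 = -24)
Y(C) = -7/12 (Y(C) = (-6 + 10*2)/(-24) = (-6 + 20)*(-1/24) = 14*(-1/24) = -7/12)
sqrt(b(422, 590) + Y(-350)) = sqrt(-13 - 7/12) = sqrt(-163/12) = I*sqrt(489)/6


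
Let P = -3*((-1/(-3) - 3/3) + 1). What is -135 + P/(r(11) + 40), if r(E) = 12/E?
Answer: -61031/452 ≈ -135.02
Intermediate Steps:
P = -1 (P = -3*((-1*(-1/3) - 3*1/3) + 1) = -3*((1/3 - 1) + 1) = -3*(-2/3 + 1) = -3*1/3 = -1)
-135 + P/(r(11) + 40) = -135 - 1/(12/11 + 40) = -135 - 1/(452/11) = -135 + (11/452)*(-1) = -135 - 11/452 = -61031/452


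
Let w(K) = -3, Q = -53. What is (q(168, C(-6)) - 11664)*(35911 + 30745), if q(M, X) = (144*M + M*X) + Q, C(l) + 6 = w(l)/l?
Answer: 769943456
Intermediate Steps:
C(l) = -6 - 3/l
q(M, X) = -53 + 144*M + M*X (q(M, X) = (144*M + M*X) - 53 = -53 + 144*M + M*X)
(q(168, C(-6)) - 11664)*(35911 + 30745) = ((-53 + 144*168 + 168*(-6 - 3/(-6))) - 11664)*(35911 + 30745) = ((-53 + 24192 + 168*(-6 - 3*(-⅙))) - 11664)*66656 = ((-53 + 24192 + 168*(-6 + ½)) - 11664)*66656 = ((-53 + 24192 + 168*(-11/2)) - 11664)*66656 = ((-53 + 24192 - 924) - 11664)*66656 = (23215 - 11664)*66656 = 11551*66656 = 769943456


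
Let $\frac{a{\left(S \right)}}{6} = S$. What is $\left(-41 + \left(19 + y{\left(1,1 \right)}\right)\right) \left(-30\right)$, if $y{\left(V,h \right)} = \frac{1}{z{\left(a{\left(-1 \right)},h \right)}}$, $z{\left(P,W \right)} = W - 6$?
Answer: $666$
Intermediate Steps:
$a{\left(S \right)} = 6 S$
$z{\left(P,W \right)} = -6 + W$ ($z{\left(P,W \right)} = W - 6 = -6 + W$)
$y{\left(V,h \right)} = \frac{1}{-6 + h}$
$\left(-41 + \left(19 + y{\left(1,1 \right)}\right)\right) \left(-30\right) = \left(-41 + \left(19 + \frac{1}{-6 + 1}\right)\right) \left(-30\right) = \left(-41 + \left(19 + \frac{1}{-5}\right)\right) \left(-30\right) = \left(-41 + \left(19 - \frac{1}{5}\right)\right) \left(-30\right) = \left(-41 + \frac{94}{5}\right) \left(-30\right) = \left(- \frac{111}{5}\right) \left(-30\right) = 666$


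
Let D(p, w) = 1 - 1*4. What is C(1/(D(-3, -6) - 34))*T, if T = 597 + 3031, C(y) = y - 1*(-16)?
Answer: 2144148/37 ≈ 57950.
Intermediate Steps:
D(p, w) = -3 (D(p, w) = 1 - 4 = -3)
C(y) = 16 + y (C(y) = y + 16 = 16 + y)
T = 3628
C(1/(D(-3, -6) - 34))*T = (16 + 1/(-3 - 34))*3628 = (16 + 1/(-37))*3628 = (16 - 1/37)*3628 = (591/37)*3628 = 2144148/37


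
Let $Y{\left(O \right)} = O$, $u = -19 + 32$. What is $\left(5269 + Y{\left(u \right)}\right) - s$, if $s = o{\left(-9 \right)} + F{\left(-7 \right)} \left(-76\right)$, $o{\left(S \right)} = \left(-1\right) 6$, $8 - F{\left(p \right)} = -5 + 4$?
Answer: $5972$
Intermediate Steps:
$u = 13$
$F{\left(p \right)} = 9$ ($F{\left(p \right)} = 8 - \left(-5 + 4\right) = 8 - -1 = 8 + 1 = 9$)
$o{\left(S \right)} = -6$
$s = -690$ ($s = -6 + 9 \left(-76\right) = -6 - 684 = -690$)
$\left(5269 + Y{\left(u \right)}\right) - s = \left(5269 + 13\right) - -690 = 5282 + 690 = 5972$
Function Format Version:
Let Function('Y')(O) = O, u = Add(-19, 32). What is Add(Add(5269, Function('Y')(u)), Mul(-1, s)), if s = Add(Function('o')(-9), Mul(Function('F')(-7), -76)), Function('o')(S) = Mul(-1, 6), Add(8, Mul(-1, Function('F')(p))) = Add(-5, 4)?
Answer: 5972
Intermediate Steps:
u = 13
Function('F')(p) = 9 (Function('F')(p) = Add(8, Mul(-1, Add(-5, 4))) = Add(8, Mul(-1, -1)) = Add(8, 1) = 9)
Function('o')(S) = -6
s = -690 (s = Add(-6, Mul(9, -76)) = Add(-6, -684) = -690)
Add(Add(5269, Function('Y')(u)), Mul(-1, s)) = Add(Add(5269, 13), Mul(-1, -690)) = Add(5282, 690) = 5972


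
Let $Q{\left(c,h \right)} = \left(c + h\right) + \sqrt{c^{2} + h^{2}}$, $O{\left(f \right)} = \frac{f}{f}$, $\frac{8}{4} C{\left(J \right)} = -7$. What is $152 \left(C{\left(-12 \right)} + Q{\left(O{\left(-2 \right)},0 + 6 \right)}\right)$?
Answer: $532 + 152 \sqrt{37} \approx 1456.6$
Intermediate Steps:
$C{\left(J \right)} = - \frac{7}{2}$ ($C{\left(J \right)} = \frac{1}{2} \left(-7\right) = - \frac{7}{2}$)
$O{\left(f \right)} = 1$
$Q{\left(c,h \right)} = c + h + \sqrt{c^{2} + h^{2}}$
$152 \left(C{\left(-12 \right)} + Q{\left(O{\left(-2 \right)},0 + 6 \right)}\right) = 152 \left(- \frac{7}{2} + \left(1 + \left(0 + 6\right) + \sqrt{1^{2} + \left(0 + 6\right)^{2}}\right)\right) = 152 \left(- \frac{7}{2} + \left(1 + 6 + \sqrt{1 + 6^{2}}\right)\right) = 152 \left(- \frac{7}{2} + \left(1 + 6 + \sqrt{1 + 36}\right)\right) = 152 \left(- \frac{7}{2} + \left(1 + 6 + \sqrt{37}\right)\right) = 152 \left(- \frac{7}{2} + \left(7 + \sqrt{37}\right)\right) = 152 \left(\frac{7}{2} + \sqrt{37}\right) = 532 + 152 \sqrt{37}$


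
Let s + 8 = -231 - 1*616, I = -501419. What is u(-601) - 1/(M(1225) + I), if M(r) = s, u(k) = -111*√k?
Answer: 1/502274 - 111*I*√601 ≈ 1.9909e-6 - 2721.2*I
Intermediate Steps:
s = -855 (s = -8 + (-231 - 1*616) = -8 + (-231 - 616) = -8 - 847 = -855)
M(r) = -855
u(-601) - 1/(M(1225) + I) = -111*I*√601 - 1/(-855 - 501419) = -111*I*√601 - 1/(-502274) = -111*I*√601 - 1*(-1/502274) = -111*I*√601 + 1/502274 = 1/502274 - 111*I*√601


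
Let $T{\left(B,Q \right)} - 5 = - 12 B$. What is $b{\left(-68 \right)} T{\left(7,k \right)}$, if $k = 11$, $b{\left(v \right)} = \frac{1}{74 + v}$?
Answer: $- \frac{79}{6} \approx -13.167$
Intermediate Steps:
$T{\left(B,Q \right)} = 5 - 12 B$
$b{\left(-68 \right)} T{\left(7,k \right)} = \frac{5 - 84}{74 - 68} = \frac{5 - 84}{6} = \frac{1}{6} \left(-79\right) = - \frac{79}{6}$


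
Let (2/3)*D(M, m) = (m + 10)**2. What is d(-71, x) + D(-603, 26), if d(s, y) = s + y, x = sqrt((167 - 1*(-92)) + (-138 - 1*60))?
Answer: 1873 + sqrt(61) ≈ 1880.8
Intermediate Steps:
x = sqrt(61) (x = sqrt((167 + 92) + (-138 - 60)) = sqrt(259 - 198) = sqrt(61) ≈ 7.8102)
D(M, m) = 3*(10 + m)**2/2 (D(M, m) = 3*(m + 10)**2/2 = 3*(10 + m)**2/2)
d(-71, x) + D(-603, 26) = (-71 + sqrt(61)) + 3*(10 + 26)**2/2 = (-71 + sqrt(61)) + (3/2)*36**2 = (-71 + sqrt(61)) + (3/2)*1296 = (-71 + sqrt(61)) + 1944 = 1873 + sqrt(61)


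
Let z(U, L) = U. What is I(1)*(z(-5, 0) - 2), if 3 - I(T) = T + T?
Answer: -7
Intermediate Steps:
I(T) = 3 - 2*T (I(T) = 3 - (T + T) = 3 - 2*T)
I(1)*(z(-5, 0) - 2) = (3 - 2*1)*(-5 - 2) = (3 - 2)*(-7) = 1*(-7) = -7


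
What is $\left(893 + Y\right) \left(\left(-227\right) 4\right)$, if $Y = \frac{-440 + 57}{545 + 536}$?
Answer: $- \frac{876174600}{1081} \approx -8.1052 \cdot 10^{5}$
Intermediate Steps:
$Y = - \frac{383}{1081} \approx -0.3543$
$\left(893 + Y\right) \left(\left(-227\right) 4\right) = \left(893 - \frac{383}{1081}\right) \left(\left(-227\right) 4\right) = \frac{964950}{1081} \left(-908\right) = - \frac{876174600}{1081}$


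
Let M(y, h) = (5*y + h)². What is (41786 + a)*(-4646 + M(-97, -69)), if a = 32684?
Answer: 22510046900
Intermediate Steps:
M(y, h) = (h + 5*y)²
(41786 + a)*(-4646 + M(-97, -69)) = (41786 + 32684)*(-4646 + (-69 + 5*(-97))²) = 74470*(-4646 + (-69 - 485)²) = 74470*(-4646 + (-554)²) = 74470*(-4646 + 306916) = 74470*302270 = 22510046900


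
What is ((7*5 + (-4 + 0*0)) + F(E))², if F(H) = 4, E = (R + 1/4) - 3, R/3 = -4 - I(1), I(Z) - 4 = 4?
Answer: 1225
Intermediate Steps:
I(Z) = 8 (I(Z) = 4 + 4 = 8)
R = -36 (R = 3*(-4 - 1*8) = 3*(-4 - 8) = 3*(-12) = -36)
E = -155/4 (E = (-36 + 1/4) - 3 = (-36 + ¼) - 3 = -143/4 - 3 = -155/4 ≈ -38.750)
((7*5 + (-4 + 0*0)) + F(E))² = ((7*5 + (-4 + 0*0)) + 4)² = ((35 + (-4 + 0)) + 4)² = ((35 - 4) + 4)² = (31 + 4)² = 35² = 1225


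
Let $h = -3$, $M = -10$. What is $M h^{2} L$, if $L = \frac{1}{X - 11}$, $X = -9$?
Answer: $\frac{9}{2} \approx 4.5$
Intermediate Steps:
$L = - \frac{1}{20}$ ($L = \frac{1}{-9 - 11} = \frac{1}{-20} = - \frac{1}{20} \approx -0.05$)
$M h^{2} L = - 10 \left(-3\right)^{2} \left(- \frac{1}{20}\right) = \left(-10\right) 9 \left(- \frac{1}{20}\right) = \left(-90\right) \left(- \frac{1}{20}\right) = \frac{9}{2}$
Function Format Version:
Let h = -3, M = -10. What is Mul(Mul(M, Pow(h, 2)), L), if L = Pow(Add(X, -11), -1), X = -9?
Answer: Rational(9, 2) ≈ 4.5000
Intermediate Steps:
L = Rational(-1, 20) (L = Pow(Add(-9, -11), -1) = Pow(-20, -1) = Rational(-1, 20) ≈ -0.050000)
Mul(Mul(M, Pow(h, 2)), L) = Mul(Mul(-10, Pow(-3, 2)), Rational(-1, 20)) = Mul(Mul(-10, 9), Rational(-1, 20)) = Mul(-90, Rational(-1, 20)) = Rational(9, 2)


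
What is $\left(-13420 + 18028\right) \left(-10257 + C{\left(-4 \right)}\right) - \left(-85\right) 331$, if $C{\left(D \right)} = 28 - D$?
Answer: $-47088665$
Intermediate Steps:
$\left(-13420 + 18028\right) \left(-10257 + C{\left(-4 \right)}\right) - \left(-85\right) 331 = \left(-13420 + 18028\right) \left(-10257 + \left(28 - -4\right)\right) - \left(-85\right) 331 = 4608 \left(-10257 + \left(28 + 4\right)\right) - -28135 = 4608 \left(-10257 + 32\right) + 28135 = 4608 \left(-10225\right) + 28135 = -47116800 + 28135 = -47088665$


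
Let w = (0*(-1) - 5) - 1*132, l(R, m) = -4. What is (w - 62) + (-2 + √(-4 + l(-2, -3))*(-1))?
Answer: -201 - 2*I*√2 ≈ -201.0 - 2.8284*I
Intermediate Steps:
w = -137 (w = (0 - 5) - 132 = -5 - 132 = -137)
(w - 62) + (-2 + √(-4 + l(-2, -3))*(-1)) = (-137 - 62) + (-2 + √(-4 - 4)*(-1)) = -199 + (-2 + √(-8)*(-1)) = -199 + (-2 + (2*I*√2)*(-1)) = -199 + (-2 - 2*I*√2) = -201 - 2*I*√2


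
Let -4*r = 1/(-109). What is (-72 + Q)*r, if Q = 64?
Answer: -2/109 ≈ -0.018349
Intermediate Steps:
r = 1/436 (r = -¼/(-109) = -¼*(-1/109) = 1/436 ≈ 0.0022936)
(-72 + Q)*r = (-72 + 64)*(1/436) = -8*1/436 = -2/109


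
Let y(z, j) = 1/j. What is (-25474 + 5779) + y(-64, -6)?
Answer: -118171/6 ≈ -19695.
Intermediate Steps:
(-25474 + 5779) + y(-64, -6) = (-25474 + 5779) + 1/(-6) = -19695 - 1/6 = -118171/6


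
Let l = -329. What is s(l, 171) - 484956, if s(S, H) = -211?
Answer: -485167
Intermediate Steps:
s(l, 171) - 484956 = -211 - 484956 = -485167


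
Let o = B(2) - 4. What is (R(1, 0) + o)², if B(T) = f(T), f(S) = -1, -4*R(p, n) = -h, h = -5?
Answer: 625/16 ≈ 39.063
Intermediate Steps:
R(p, n) = -5/4 (R(p, n) = -(-1)*(-5)/4 = -¼*5 = -5/4)
B(T) = -1
o = -5 (o = -1 - 4 = -5)
(R(1, 0) + o)² = (-5/4 - 5)² = (-25/4)² = 625/16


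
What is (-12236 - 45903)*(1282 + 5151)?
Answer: -374008187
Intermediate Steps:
(-12236 - 45903)*(1282 + 5151) = -58139*6433 = -374008187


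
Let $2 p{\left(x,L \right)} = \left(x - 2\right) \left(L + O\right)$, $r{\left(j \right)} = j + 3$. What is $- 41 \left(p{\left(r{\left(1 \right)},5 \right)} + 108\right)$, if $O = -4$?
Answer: $-4469$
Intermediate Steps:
$r{\left(j \right)} = 3 + j$
$p{\left(x,L \right)} = \frac{\left(-4 + L\right) \left(-2 + x\right)}{2}$ ($p{\left(x,L \right)} = \frac{\left(x - 2\right) \left(L - 4\right)}{2} = \frac{\left(-2 + x\right) \left(-4 + L\right)}{2} = \frac{\left(-4 + L\right) \left(-2 + x\right)}{2}$)
$- 41 \left(p{\left(r{\left(1 \right)},5 \right)} + 108\right) = - 41 \left(\left(4 - 5 - 2 \left(3 + 1\right) + \frac{1}{2} \cdot 5 \left(3 + 1\right)\right) + 108\right) = - 41 \left(\left(4 - 5 - 8 + \frac{1}{2} \cdot 5 \cdot 4\right) + 108\right) = - 41 \left(\left(4 - 5 - 8 + 10\right) + 108\right) = - 41 \left(1 + 108\right) = \left(-41\right) 109 = -4469$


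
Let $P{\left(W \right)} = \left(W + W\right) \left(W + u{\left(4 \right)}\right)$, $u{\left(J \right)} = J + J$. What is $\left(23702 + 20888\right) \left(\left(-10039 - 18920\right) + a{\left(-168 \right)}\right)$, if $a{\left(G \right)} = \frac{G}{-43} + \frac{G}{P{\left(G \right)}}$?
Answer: $- \frac{1776564246457}{1376} \approx -1.2911 \cdot 10^{9}$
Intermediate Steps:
$u{\left(J \right)} = 2 J$
$P{\left(W \right)} = 2 W \left(8 + W\right)$ ($P{\left(W \right)} = \left(W + W\right) \left(W + 2 \cdot 4\right) = 2 W \left(W + 8\right) = 2 W \left(8 + W\right)$)
$a{\left(G \right)} = \frac{1}{2 \left(8 + G\right)} - \frac{G}{43}$ ($a{\left(G \right)} = \frac{G}{-43} + \frac{G}{2 G \left(8 + G\right)} = G \left(- \frac{1}{43}\right) + G \frac{1}{2 G \left(8 + G\right)} = - \frac{G}{43} + \frac{1}{2 \left(8 + G\right)} = \frac{1}{2 \left(8 + G\right)} - \frac{G}{43}$)
$\left(23702 + 20888\right) \left(\left(-10039 - 18920\right) + a{\left(-168 \right)}\right) = \left(23702 + 20888\right) \left(\left(-10039 - 18920\right) + \frac{43 - - 336 \left(8 - 168\right)}{86 \left(8 - 168\right)}\right) = 44590 \left(-28959 + \frac{43 - \left(-336\right) \left(-160\right)}{86 \left(-160\right)}\right) = 44590 \left(-28959 + \frac{1}{86} \left(- \frac{1}{160}\right) \left(43 - 53760\right)\right) = 44590 \left(-28959 + \frac{1}{86} \left(- \frac{1}{160}\right) \left(-53717\right)\right) = 44590 \left(-28959 + \frac{53717}{13760}\right) = 44590 \left(- \frac{398422123}{13760}\right) = - \frac{1776564246457}{1376}$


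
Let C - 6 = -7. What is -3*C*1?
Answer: 3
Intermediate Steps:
C = -1 (C = 6 - 7 = -1)
-3*C*1 = -3*(-1)*1 = 3*1 = 3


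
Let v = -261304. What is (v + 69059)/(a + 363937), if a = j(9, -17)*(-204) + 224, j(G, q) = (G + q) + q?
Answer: -192245/369261 ≈ -0.52062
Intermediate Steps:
j(G, q) = G + 2*q
a = 5324 (a = (9 + 2*(-17))*(-204) + 224 = (9 - 34)*(-204) + 224 = -25*(-204) + 224 = 5100 + 224 = 5324)
(v + 69059)/(a + 363937) = (-261304 + 69059)/(5324 + 363937) = -192245/369261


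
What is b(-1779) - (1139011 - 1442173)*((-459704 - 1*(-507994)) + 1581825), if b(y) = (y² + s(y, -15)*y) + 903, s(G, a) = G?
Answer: 494195254215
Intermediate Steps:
b(y) = 903 + 2*y² (b(y) = (y² + y*y) + 903 = (y² + y²) + 903 = 2*y² + 903 = 903 + 2*y²)
b(-1779) - (1139011 - 1442173)*((-459704 - 1*(-507994)) + 1581825) = (903 + 2*(-1779)²) - (1139011 - 1442173)*((-459704 - 1*(-507994)) + 1581825) = (903 + 2*3164841) - (-303162)*((-459704 + 507994) + 1581825) = (903 + 6329682) - (-303162)*(48290 + 1581825) = 6330585 - (-303162)*1630115 = 6330585 - 1*(-494188923630) = 6330585 + 494188923630 = 494195254215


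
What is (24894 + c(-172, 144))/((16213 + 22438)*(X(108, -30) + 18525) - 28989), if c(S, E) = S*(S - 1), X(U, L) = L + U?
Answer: 27325/359497782 ≈ 7.6009e-5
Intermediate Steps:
c(S, E) = S*(-1 + S)
(24894 + c(-172, 144))/((16213 + 22438)*(X(108, -30) + 18525) - 28989) = (24894 - 172*(-1 - 172))/((16213 + 22438)*((-30 + 108) + 18525) - 28989) = (24894 - 172*(-173))/(38651*(78 + 18525) - 28989) = (24894 + 29756)/(38651*18603 - 28989) = 54650/(719024553 - 28989) = 54650/718995564 = 54650*(1/718995564) = 27325/359497782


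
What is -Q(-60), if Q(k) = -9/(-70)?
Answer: -9/70 ≈ -0.12857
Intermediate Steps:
Q(k) = 9/70 (Q(k) = -9*(-1/70) = 9/70)
-Q(-60) = -1*9/70 = -9/70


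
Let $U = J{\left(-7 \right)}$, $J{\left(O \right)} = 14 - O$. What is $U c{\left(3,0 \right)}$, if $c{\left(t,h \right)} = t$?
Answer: $63$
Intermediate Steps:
$U = 21$ ($U = 14 - -7 = 14 + 7 = 21$)
$U c{\left(3,0 \right)} = 21 \cdot 3 = 63$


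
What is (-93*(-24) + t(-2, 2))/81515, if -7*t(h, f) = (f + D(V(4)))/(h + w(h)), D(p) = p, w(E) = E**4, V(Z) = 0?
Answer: 109367/3994235 ≈ 0.027381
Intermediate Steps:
t(h, f) = -f/(7*(h + h**4)) (t(h, f) = -(f + 0)/(7*(h + h**4)) = -f/(7*(h + h**4)))
(-93*(-24) + t(-2, 2))/81515 = (-93*(-24) - 1/7*2/(-2*(1 + (-2)**3)))/81515 = (2232 - 1/7*2*(-1/2)/(1 - 8))*(1/81515) = (2232 - 1/7*2*(-1/2)/(-7))*(1/81515) = (2232 - 1/7*2*(-1/2)*(-1/7))*(1/81515) = (2232 - 1/49)*(1/81515) = (109367/49)*(1/81515) = 109367/3994235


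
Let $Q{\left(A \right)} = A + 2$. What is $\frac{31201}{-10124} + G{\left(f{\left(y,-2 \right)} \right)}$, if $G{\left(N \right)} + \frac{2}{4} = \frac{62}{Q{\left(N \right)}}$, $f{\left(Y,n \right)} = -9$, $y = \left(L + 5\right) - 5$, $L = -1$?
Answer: $- \frac{881529}{70868} \approx -12.439$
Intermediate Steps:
$Q{\left(A \right)} = 2 + A$
$y = -1$ ($y = \left(-1 + 5\right) - 5 = 4 - 5 = -1$)
$G{\left(N \right)} = - \frac{1}{2} + \frac{62}{2 + N}$
$\frac{31201}{-10124} + G{\left(f{\left(y,-2 \right)} \right)} = \frac{31201}{-10124} + \frac{122 - -9}{2 \left(2 - 9\right)} = 31201 \left(- \frac{1}{10124}\right) + \frac{122 + 9}{2 \left(-7\right)} = - \frac{31201}{10124} + \frac{1}{2} \left(- \frac{1}{7}\right) 131 = - \frac{31201}{10124} - \frac{131}{14} = - \frac{881529}{70868}$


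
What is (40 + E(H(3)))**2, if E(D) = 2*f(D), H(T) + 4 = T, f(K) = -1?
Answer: 1444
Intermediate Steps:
H(T) = -4 + T
E(D) = -2 (E(D) = 2*(-1) = -2)
(40 + E(H(3)))**2 = (40 - 2)**2 = 38**2 = 1444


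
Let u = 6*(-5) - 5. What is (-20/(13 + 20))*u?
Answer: 700/33 ≈ 21.212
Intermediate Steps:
u = -35 (u = -30 - 5 = -35)
(-20/(13 + 20))*u = (-20/(13 + 20))*(-35) = (-20/33)*(-35) = ((1/33)*(-20))*(-35) = -20/33*(-35) = 700/33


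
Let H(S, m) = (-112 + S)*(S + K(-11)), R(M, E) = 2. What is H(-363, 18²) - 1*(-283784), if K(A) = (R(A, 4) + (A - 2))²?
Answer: 398734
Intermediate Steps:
K(A) = A² (K(A) = (2 + (A - 2))² = (2 + (-2 + A))² = A²)
H(S, m) = (-112 + S)*(121 + S) (H(S, m) = (-112 + S)*(S + (-11)²) = (-112 + S)*(S + 121) = (-112 + S)*(121 + S))
H(-363, 18²) - 1*(-283784) = (-13552 + (-363)² + 9*(-363)) - 1*(-283784) = (-13552 + 131769 - 3267) + 283784 = 114950 + 283784 = 398734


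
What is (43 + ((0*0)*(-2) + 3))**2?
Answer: 2116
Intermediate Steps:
(43 + ((0*0)*(-2) + 3))**2 = (43 + (0*(-2) + 3))**2 = (43 + (0 + 3))**2 = (43 + 3)**2 = 46**2 = 2116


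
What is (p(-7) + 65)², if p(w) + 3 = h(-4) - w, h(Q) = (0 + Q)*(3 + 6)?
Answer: 1089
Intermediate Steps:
h(Q) = 9*Q (h(Q) = Q*9 = 9*Q)
p(w) = -39 - w (p(w) = -3 + (9*(-4) - w) = -3 + (-36 - w) = -39 - w)
(p(-7) + 65)² = ((-39 - 1*(-7)) + 65)² = ((-39 + 7) + 65)² = (-32 + 65)² = 33² = 1089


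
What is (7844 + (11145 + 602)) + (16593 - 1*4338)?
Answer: 31846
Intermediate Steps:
(7844 + (11145 + 602)) + (16593 - 1*4338) = (7844 + 11747) + (16593 - 4338) = 19591 + 12255 = 31846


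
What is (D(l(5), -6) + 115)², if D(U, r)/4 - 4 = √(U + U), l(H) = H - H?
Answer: 17161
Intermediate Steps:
l(H) = 0
D(U, r) = 16 + 4*√2*√U (D(U, r) = 16 + 4*√(U + U) = 16 + 4*√(2*U) = 16 + 4*(√2*√U) = 16 + 4*√2*√U)
(D(l(5), -6) + 115)² = ((16 + 4*√2*√0) + 115)² = ((16 + 4*√2*0) + 115)² = ((16 + 0) + 115)² = (16 + 115)² = 131² = 17161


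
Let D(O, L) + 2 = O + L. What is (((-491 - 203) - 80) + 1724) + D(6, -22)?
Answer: 932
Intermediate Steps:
D(O, L) = -2 + L + O (D(O, L) = -2 + (O + L) = -2 + (L + O) = -2 + L + O)
(((-491 - 203) - 80) + 1724) + D(6, -22) = (((-491 - 203) - 80) + 1724) + (-2 - 22 + 6) = ((-694 - 80) + 1724) - 18 = (-774 + 1724) - 18 = 950 - 18 = 932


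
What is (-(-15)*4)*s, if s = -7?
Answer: -420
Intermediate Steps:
(-(-15)*4)*s = -(-15)*4*(-7) = -5*(-12)*(-7) = 60*(-7) = -420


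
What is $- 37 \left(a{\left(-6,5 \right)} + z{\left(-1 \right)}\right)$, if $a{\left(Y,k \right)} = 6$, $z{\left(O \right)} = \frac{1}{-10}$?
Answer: $- \frac{2183}{10} \approx -218.3$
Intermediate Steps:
$z{\left(O \right)} = - \frac{1}{10}$
$- 37 \left(a{\left(-6,5 \right)} + z{\left(-1 \right)}\right) = - 37 \left(6 - \frac{1}{10}\right) = \left(-37\right) \frac{59}{10} = - \frac{2183}{10}$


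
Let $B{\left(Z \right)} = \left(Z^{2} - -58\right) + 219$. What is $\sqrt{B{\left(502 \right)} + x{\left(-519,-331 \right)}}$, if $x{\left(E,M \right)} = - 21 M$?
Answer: $4 \sqrt{16202} \approx 509.15$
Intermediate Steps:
$B{\left(Z \right)} = 277 + Z^{2}$ ($B{\left(Z \right)} = \left(Z^{2} + 58\right) + 219 = \left(58 + Z^{2}\right) + 219 = 277 + Z^{2}$)
$\sqrt{B{\left(502 \right)} + x{\left(-519,-331 \right)}} = \sqrt{\left(277 + 502^{2}\right) - -6951} = \sqrt{\left(277 + 252004\right) + 6951} = \sqrt{252281 + 6951} = \sqrt{259232} = 4 \sqrt{16202}$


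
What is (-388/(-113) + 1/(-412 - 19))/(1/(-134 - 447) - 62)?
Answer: -7468755/134956013 ≈ -0.055342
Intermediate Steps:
(-388/(-113) + 1/(-412 - 19))/(1/(-134 - 447) - 62) = (-388*(-1/113) + 1/(-431))/(1/(-581) - 62) = (388/113 - 1/431)/(-1/581 - 62) = 167115/(48703*(-36023/581)) = (167115/48703)*(-581/36023) = -7468755/134956013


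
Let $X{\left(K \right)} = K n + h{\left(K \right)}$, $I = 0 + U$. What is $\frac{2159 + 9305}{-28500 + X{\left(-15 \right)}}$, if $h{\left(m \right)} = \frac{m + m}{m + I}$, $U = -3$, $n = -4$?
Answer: $- \frac{34392}{85315} \approx -0.40312$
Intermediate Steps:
$I = -3$ ($I = 0 - 3 = -3$)
$h{\left(m \right)} = \frac{2 m}{-3 + m}$ ($h{\left(m \right)} = \frac{m + m}{m - 3} = \frac{2 m}{-3 + m}$)
$X{\left(K \right)} = - 4 K + \frac{2 K}{-3 + K}$ ($X{\left(K \right)} = K \left(-4\right) + \frac{2 K}{-3 + K} = - 4 K + \frac{2 K}{-3 + K}$)
$\frac{2159 + 9305}{-28500 + X{\left(-15 \right)}} = \frac{2159 + 9305}{-28500 + 2 \left(-15\right) \frac{1}{-3 - 15} \left(7 - -30\right)} = \frac{11464}{-28500 + 2 \left(-15\right) \frac{1}{-18} \left(7 + 30\right)} = \frac{11464}{-28500 + 2 \left(-15\right) \left(- \frac{1}{18}\right) 37} = \frac{11464}{-28500 + \frac{185}{3}} = \frac{11464}{- \frac{85315}{3}} = 11464 \left(- \frac{3}{85315}\right) = - \frac{34392}{85315}$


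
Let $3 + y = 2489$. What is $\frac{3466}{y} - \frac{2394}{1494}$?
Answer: $- \frac{21480}{103169} \approx -0.2082$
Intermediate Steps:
$y = 2486$ ($y = -3 + 2489 = 2486$)
$\frac{3466}{y} - \frac{2394}{1494} = \frac{3466}{2486} - \frac{2394}{1494} = 3466 \cdot \frac{1}{2486} - \frac{133}{83} = \frac{1733}{1243} - \frac{133}{83} = - \frac{21480}{103169}$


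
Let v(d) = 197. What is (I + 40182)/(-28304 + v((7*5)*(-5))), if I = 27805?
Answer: -67987/28107 ≈ -2.4189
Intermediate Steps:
(I + 40182)/(-28304 + v((7*5)*(-5))) = (27805 + 40182)/(-28304 + 197) = 67987/(-28107) = 67987*(-1/28107) = -67987/28107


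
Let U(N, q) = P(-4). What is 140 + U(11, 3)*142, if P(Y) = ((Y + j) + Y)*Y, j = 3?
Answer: 2980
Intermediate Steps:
P(Y) = Y*(3 + 2*Y) (P(Y) = ((Y + 3) + Y)*Y = ((3 + Y) + Y)*Y = (3 + 2*Y)*Y = Y*(3 + 2*Y))
U(N, q) = 20 (U(N, q) = -4*(3 + 2*(-4)) = -4*(3 - 8) = -4*(-5) = 20)
140 + U(11, 3)*142 = 140 + 20*142 = 140 + 2840 = 2980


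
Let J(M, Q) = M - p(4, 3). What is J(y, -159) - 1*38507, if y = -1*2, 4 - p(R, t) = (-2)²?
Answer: -38509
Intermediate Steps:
p(R, t) = 0 (p(R, t) = 4 - 1*(-2)² = 4 - 1*4 = 4 - 4 = 0)
y = -2
J(M, Q) = M (J(M, Q) = M - 1*0 = M + 0 = M)
J(y, -159) - 1*38507 = -2 - 1*38507 = -2 - 38507 = -38509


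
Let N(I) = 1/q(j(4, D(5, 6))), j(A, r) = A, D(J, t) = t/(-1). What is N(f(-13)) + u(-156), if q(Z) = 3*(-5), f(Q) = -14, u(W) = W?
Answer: -2341/15 ≈ -156.07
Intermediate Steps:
D(J, t) = -t (D(J, t) = t*(-1) = -t)
q(Z) = -15
N(I) = -1/15 (N(I) = 1/(-15) = -1/15)
N(f(-13)) + u(-156) = -1/15 - 156 = -2341/15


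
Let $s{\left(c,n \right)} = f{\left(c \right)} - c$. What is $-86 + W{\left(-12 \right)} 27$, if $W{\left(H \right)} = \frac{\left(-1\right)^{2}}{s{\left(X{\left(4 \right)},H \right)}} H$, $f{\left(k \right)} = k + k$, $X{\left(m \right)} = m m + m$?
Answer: $- \frac{511}{5} \approx -102.2$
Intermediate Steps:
$X{\left(m \right)} = m + m^{2}$ ($X{\left(m \right)} = m^{2} + m = m + m^{2}$)
$f{\left(k \right)} = 2 k$
$s{\left(c,n \right)} = c$ ($s{\left(c,n \right)} = 2 c - c = c$)
$W{\left(H \right)} = \frac{H}{20}$ ($W{\left(H \right)} = \frac{\left(-1\right)^{2}}{4 \left(1 + 4\right)} H = 1 \frac{1}{4 \cdot 5} H = 1 \cdot \frac{1}{20} H = \frac{H}{20}$)
$-86 + W{\left(-12 \right)} 27 = -86 + \frac{1}{20} \left(-12\right) 27 = -86 - \frac{81}{5} = - \frac{511}{5}$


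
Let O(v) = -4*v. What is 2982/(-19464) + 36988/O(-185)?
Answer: 29905323/600140 ≈ 49.831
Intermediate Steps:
2982/(-19464) + 36988/O(-185) = 2982/(-19464) + 36988/((-4*(-185))) = 2982*(-1/19464) + 36988/740 = -497/3244 + 36988*(1/740) = -497/3244 + 9247/185 = 29905323/600140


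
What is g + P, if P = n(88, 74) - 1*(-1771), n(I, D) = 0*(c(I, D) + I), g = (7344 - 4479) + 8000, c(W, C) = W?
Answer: 12636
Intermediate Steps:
g = 10865 (g = 2865 + 8000 = 10865)
n(I, D) = 0 (n(I, D) = 0*(I + I) = 0*(2*I) = 0)
P = 1771 (P = 0 - 1*(-1771) = 0 + 1771 = 1771)
g + P = 10865 + 1771 = 12636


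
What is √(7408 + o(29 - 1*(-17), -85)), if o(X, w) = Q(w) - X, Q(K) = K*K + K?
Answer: √14502 ≈ 120.42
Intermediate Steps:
Q(K) = K + K² (Q(K) = K² + K = K + K²)
o(X, w) = -X + w*(1 + w) (o(X, w) = w*(1 + w) - X = -X + w*(1 + w))
√(7408 + o(29 - 1*(-17), -85)) = √(7408 + (-(29 - 1*(-17)) - 85*(1 - 85))) = √(7408 + (-(29 + 17) - 85*(-84))) = √(7408 + (-1*46 + 7140)) = √(7408 + (-46 + 7140)) = √(7408 + 7094) = √14502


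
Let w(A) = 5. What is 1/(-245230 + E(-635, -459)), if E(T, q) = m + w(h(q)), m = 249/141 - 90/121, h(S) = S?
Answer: -5687/1394588762 ≈ -4.0779e-6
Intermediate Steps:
m = 5813/5687 (m = 249*(1/141) - 90*1/121 = 83/47 - 90/121 = 5813/5687 ≈ 1.0222)
E(T, q) = 34248/5687 (E(T, q) = 5813/5687 + 5 = 34248/5687)
1/(-245230 + E(-635, -459)) = 1/(-245230 + 34248/5687) = 1/(-1394588762/5687) = -5687/1394588762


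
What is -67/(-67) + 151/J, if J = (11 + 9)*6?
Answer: 271/120 ≈ 2.2583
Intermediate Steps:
J = 120 (J = 20*6 = 120)
-67/(-67) + 151/J = -67/(-67) + 151/120 = -67*(-1/67) + 151*(1/120) = 1 + 151/120 = 271/120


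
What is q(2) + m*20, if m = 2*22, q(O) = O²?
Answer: 884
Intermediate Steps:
m = 44
q(2) + m*20 = 2² + 44*20 = 4 + 880 = 884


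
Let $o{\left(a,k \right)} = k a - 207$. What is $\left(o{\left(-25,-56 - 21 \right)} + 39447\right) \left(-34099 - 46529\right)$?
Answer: $-3319051620$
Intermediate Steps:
$o{\left(a,k \right)} = -207 + a k$ ($o{\left(a,k \right)} = a k - 207 = -207 + a k$)
$\left(o{\left(-25,-56 - 21 \right)} + 39447\right) \left(-34099 - 46529\right) = \left(\left(-207 - 25 \left(-56 - 21\right)\right) + 39447\right) \left(-34099 - 46529\right) = \left(\left(-207 - -1925\right) + 39447\right) \left(-80628\right) = \left(\left(-207 + 1925\right) + 39447\right) \left(-80628\right) = \left(1718 + 39447\right) \left(-80628\right) = 41165 \left(-80628\right) = -3319051620$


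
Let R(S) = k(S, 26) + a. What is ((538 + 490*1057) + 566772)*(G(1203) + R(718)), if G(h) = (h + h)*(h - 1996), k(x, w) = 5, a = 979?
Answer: -2069524463760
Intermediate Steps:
R(S) = 984 (R(S) = 5 + 979 = 984)
G(h) = 2*h*(-1996 + h) (G(h) = (2*h)*(-1996 + h) = 2*h*(-1996 + h))
((538 + 490*1057) + 566772)*(G(1203) + R(718)) = ((538 + 490*1057) + 566772)*(2*1203*(-1996 + 1203) + 984) = ((538 + 517930) + 566772)*(2*1203*(-793) + 984) = (518468 + 566772)*(-1907958 + 984) = 1085240*(-1906974) = -2069524463760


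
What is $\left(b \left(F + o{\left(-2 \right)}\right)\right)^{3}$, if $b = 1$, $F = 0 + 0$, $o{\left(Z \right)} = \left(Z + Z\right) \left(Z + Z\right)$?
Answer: $4096$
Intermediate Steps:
$o{\left(Z \right)} = 4 Z^{2}$ ($o{\left(Z \right)} = 2 Z 2 Z = 4 Z^{2}$)
$F = 0$
$\left(b \left(F + o{\left(-2 \right)}\right)\right)^{3} = \left(1 \left(0 + 4 \left(-2\right)^{2}\right)\right)^{3} = \left(1 \left(0 + 4 \cdot 4\right)\right)^{3} = \left(1 \left(0 + 16\right)\right)^{3} = \left(1 \cdot 16\right)^{3} = 16^{3} = 4096$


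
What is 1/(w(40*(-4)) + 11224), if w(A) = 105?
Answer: 1/11329 ≈ 8.8269e-5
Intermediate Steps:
1/(w(40*(-4)) + 11224) = 1/(105 + 11224) = 1/11329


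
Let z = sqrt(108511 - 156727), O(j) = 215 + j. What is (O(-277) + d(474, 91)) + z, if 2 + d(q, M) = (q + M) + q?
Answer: 975 + 14*I*sqrt(246) ≈ 975.0 + 219.58*I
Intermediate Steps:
d(q, M) = -2 + M + 2*q (d(q, M) = -2 + ((q + M) + q) = -2 + ((M + q) + q) = -2 + (M + 2*q) = -2 + M + 2*q)
z = 14*I*sqrt(246) (z = sqrt(-48216) = 14*I*sqrt(246) ≈ 219.58*I)
(O(-277) + d(474, 91)) + z = ((215 - 277) + (-2 + 91 + 2*474)) + 14*I*sqrt(246) = (-62 + (-2 + 91 + 948)) + 14*I*sqrt(246) = (-62 + 1037) + 14*I*sqrt(246) = 975 + 14*I*sqrt(246)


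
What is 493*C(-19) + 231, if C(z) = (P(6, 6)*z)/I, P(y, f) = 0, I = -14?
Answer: 231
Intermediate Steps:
C(z) = 0 (C(z) = (0*z)/(-14) = 0*(-1/14) = 0)
493*C(-19) + 231 = 493*0 + 231 = 0 + 231 = 231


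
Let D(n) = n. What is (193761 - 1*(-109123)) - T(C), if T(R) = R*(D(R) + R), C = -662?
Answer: -573604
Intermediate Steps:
T(R) = 2*R² (T(R) = R*(R + R) = R*(2*R) = 2*R²)
(193761 - 1*(-109123)) - T(C) = (193761 - 1*(-109123)) - 2*(-662)² = (193761 + 109123) - 2*438244 = 302884 - 1*876488 = 302884 - 876488 = -573604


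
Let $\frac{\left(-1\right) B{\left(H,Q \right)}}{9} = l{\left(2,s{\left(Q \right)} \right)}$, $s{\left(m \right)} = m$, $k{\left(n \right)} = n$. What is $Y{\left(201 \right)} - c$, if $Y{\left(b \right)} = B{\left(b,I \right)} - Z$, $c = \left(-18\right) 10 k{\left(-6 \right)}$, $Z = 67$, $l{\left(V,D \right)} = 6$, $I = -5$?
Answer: $-1201$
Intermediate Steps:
$B{\left(H,Q \right)} = -54$ ($B{\left(H,Q \right)} = \left(-9\right) 6 = -54$)
$c = 1080$ ($c = \left(-18\right) 10 \left(-6\right) = \left(-180\right) \left(-6\right) = 1080$)
$Y{\left(b \right)} = -121$ ($Y{\left(b \right)} = -54 - 67 = -121$)
$Y{\left(201 \right)} - c = -121 - 1080 = -1201$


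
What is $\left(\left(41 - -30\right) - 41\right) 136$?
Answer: $4080$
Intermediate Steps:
$\left(\left(41 - -30\right) - 41\right) 136 = \left(\left(41 + 30\right) - 41\right) 136 = \left(71 - 41\right) 136 = 30 \cdot 136 = 4080$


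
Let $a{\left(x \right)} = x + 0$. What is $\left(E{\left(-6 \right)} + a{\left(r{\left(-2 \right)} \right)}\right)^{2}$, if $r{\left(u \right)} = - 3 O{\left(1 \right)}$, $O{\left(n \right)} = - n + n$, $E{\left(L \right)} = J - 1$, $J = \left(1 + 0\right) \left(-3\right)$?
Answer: $16$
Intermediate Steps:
$J = -3$ ($J = 1 \left(-3\right) = -3$)
$E{\left(L \right)} = -4$ ($E{\left(L \right)} = -3 - 1 = -4$)
$O{\left(n \right)} = 0$
$r{\left(u \right)} = 0$ ($r{\left(u \right)} = \left(-3\right) 0 = 0$)
$a{\left(x \right)} = x$
$\left(E{\left(-6 \right)} + a{\left(r{\left(-2 \right)} \right)}\right)^{2} = \left(-4 + 0\right)^{2} = \left(-4\right)^{2} = 16$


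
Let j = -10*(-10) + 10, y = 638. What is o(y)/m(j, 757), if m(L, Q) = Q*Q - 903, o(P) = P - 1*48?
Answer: 295/286073 ≈ 0.0010312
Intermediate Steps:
o(P) = -48 + P (o(P) = P - 48 = -48 + P)
j = 110 (j = 100 + 10 = 110)
m(L, Q) = -903 + Q**2 (m(L, Q) = Q**2 - 903 = -903 + Q**2)
o(y)/m(j, 757) = (-48 + 638)/(-903 + 757**2) = 590/(-903 + 573049) = 590/572146 = 590*(1/572146) = 295/286073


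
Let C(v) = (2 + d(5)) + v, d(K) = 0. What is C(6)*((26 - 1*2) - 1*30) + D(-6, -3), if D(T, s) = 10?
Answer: -38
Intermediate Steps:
C(v) = 2 + v (C(v) = (2 + 0) + v = 2 + v)
C(6)*((26 - 1*2) - 1*30) + D(-6, -3) = (2 + 6)*((26 - 1*2) - 1*30) + 10 = 8*((26 - 2) - 30) + 10 = 8*(24 - 30) + 10 = 8*(-6) + 10 = -48 + 10 = -38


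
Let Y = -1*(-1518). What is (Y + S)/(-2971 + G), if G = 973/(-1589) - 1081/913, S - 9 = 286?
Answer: -375746063/616115015 ≈ -0.60986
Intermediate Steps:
S = 295 (S = 9 + 286 = 295)
Y = 1518
G = -372294/207251 (G = 973*(-1/1589) - 1081*1/913 = -139/227 - 1081/913 = -372294/207251 ≈ -1.7963)
(Y + S)/(-2971 + G) = (1518 + 295)/(-2971 - 372294/207251) = 1813/(-616115015/207251) = 1813*(-207251/616115015) = -375746063/616115015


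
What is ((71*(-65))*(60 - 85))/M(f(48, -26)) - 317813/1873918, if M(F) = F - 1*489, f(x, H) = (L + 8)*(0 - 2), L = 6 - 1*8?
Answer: -216362513563/938832918 ≈ -230.46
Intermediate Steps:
L = -2 (L = 6 - 8 = -2)
f(x, H) = -12 (f(x, H) = (-2 + 8)*(0 - 2) = 6*(-2) = -12)
M(F) = -489 + F (M(F) = F - 489 = -489 + F)
((71*(-65))*(60 - 85))/M(f(48, -26)) - 317813/1873918 = ((71*(-65))*(60 - 85))/(-489 - 12) - 317813/1873918 = -4615*(-25)/(-501) - 317813*1/1873918 = 115375*(-1/501) - 317813/1873918 = -115375/501 - 317813/1873918 = -216362513563/938832918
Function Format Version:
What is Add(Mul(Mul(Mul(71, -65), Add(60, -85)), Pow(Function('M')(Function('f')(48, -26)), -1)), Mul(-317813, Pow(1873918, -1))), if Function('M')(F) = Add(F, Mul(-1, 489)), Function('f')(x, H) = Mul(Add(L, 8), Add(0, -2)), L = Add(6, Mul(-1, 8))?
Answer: Rational(-216362513563, 938832918) ≈ -230.46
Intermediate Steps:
L = -2 (L = Add(6, -8) = -2)
Function('f')(x, H) = -12 (Function('f')(x, H) = Mul(Add(-2, 8), Add(0, -2)) = Mul(6, -2) = -12)
Function('M')(F) = Add(-489, F) (Function('M')(F) = Add(F, -489) = Add(-489, F))
Add(Mul(Mul(Mul(71, -65), Add(60, -85)), Pow(Function('M')(Function('f')(48, -26)), -1)), Mul(-317813, Pow(1873918, -1))) = Add(Mul(Mul(Mul(71, -65), Add(60, -85)), Pow(Add(-489, -12), -1)), Mul(-317813, Pow(1873918, -1))) = Add(Mul(Mul(-4615, -25), Pow(-501, -1)), Mul(-317813, Rational(1, 1873918))) = Add(Mul(115375, Rational(-1, 501)), Rational(-317813, 1873918)) = Add(Rational(-115375, 501), Rational(-317813, 1873918)) = Rational(-216362513563, 938832918)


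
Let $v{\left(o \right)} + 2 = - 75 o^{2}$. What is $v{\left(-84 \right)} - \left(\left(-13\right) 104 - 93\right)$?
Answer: $-527757$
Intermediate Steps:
$v{\left(o \right)} = -2 - 75 o^{2}$
$v{\left(-84 \right)} - \left(\left(-13\right) 104 - 93\right) = \left(-2 - 75 \left(-84\right)^{2}\right) - \left(\left(-13\right) 104 - 93\right) = \left(-2 - 529200\right) - \left(-1352 - 93\right) = \left(-2 - 529200\right) - -1445 = -529202 + 1445 = -527757$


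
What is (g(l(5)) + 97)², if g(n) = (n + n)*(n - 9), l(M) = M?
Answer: 3249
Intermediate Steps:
g(n) = 2*n*(-9 + n) (g(n) = (2*n)*(-9 + n) = 2*n*(-9 + n))
(g(l(5)) + 97)² = (2*5*(-9 + 5) + 97)² = (2*5*(-4) + 97)² = (-40 + 97)² = 57² = 3249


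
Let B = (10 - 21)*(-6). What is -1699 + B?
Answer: -1633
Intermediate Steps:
B = 66 (B = -11*(-6) = 66)
-1699 + B = -1699 + 66 = -1633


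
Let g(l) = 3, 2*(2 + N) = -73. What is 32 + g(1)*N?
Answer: -167/2 ≈ -83.500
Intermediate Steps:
N = -77/2 (N = -2 + (½)*(-73) = -2 - 73/2 = -77/2 ≈ -38.500)
32 + g(1)*N = 32 + 3*(-77/2) = 32 - 231/2 = -167/2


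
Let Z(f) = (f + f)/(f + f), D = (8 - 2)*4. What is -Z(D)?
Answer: -1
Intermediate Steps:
D = 24 (D = 6*4 = 24)
Z(f) = 1 (Z(f) = (2*f)/((2*f)) = (2*f)*(1/(2*f)) = 1)
-Z(D) = -1*1 = -1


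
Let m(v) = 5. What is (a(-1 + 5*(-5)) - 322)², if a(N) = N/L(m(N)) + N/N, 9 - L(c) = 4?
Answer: 2660161/25 ≈ 1.0641e+5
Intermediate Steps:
L(c) = 5 (L(c) = 9 - 1*4 = 9 - 4 = 5)
a(N) = 1 + N/5 (a(N) = N/5 + N/N = N*(⅕) + 1 = N/5 + 1 = 1 + N/5)
(a(-1 + 5*(-5)) - 322)² = ((1 + (-1 + 5*(-5))/5) - 322)² = ((1 + (-1 - 25)/5) - 322)² = ((1 + (⅕)*(-26)) - 322)² = ((1 - 26/5) - 322)² = (-21/5 - 322)² = (-1631/5)² = 2660161/25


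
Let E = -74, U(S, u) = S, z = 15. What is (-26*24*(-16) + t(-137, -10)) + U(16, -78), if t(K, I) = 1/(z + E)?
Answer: 589999/59 ≈ 10000.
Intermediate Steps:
t(K, I) = -1/59 (t(K, I) = 1/(15 - 74) = 1/(-59) = -1/59)
(-26*24*(-16) + t(-137, -10)) + U(16, -78) = (-26*24*(-16) - 1/59) + 16 = (-624*(-16) - 1/59) + 16 = (9984 - 1/59) + 16 = 589055/59 + 16 = 589999/59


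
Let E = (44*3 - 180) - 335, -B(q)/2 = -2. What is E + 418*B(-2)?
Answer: 1289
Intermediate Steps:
B(q) = 4 (B(q) = -2*(-2) = 4)
E = -383 (E = (132 - 180) - 335 = -48 - 335 = -383)
E + 418*B(-2) = -383 + 418*4 = -383 + 1672 = 1289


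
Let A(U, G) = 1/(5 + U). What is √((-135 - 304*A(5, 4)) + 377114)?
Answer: √9423715/5 ≈ 613.96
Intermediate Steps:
√((-135 - 304*A(5, 4)) + 377114) = √((-135 - 304/(5 + 5)) + 377114) = √((-135 - 304/10) + 377114) = √((-135 - 304*⅒) + 377114) = √((-135 - 152/5) + 377114) = √(-827/5 + 377114) = √(1884743/5) = √9423715/5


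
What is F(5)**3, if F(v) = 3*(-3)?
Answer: -729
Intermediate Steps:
F(v) = -9
F(5)**3 = (-9)**3 = -729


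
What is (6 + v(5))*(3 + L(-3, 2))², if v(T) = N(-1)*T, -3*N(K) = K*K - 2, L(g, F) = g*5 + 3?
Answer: 621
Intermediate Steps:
L(g, F) = 3 + 5*g (L(g, F) = 5*g + 3 = 3 + 5*g)
N(K) = ⅔ - K²/3 (N(K) = -(K*K - 2)/3 = -(K² - 2)/3 = -(-2 + K²)/3 = ⅔ - K²/3)
v(T) = T/3 (v(T) = (⅔ - ⅓*(-1)²)*T = (⅔ - ⅓*1)*T = (⅔ - ⅓)*T = T/3)
(6 + v(5))*(3 + L(-3, 2))² = (6 + (⅓)*5)*(3 + (3 + 5*(-3)))² = (6 + 5/3)*(3 + (3 - 15))² = 23*(3 - 12)²/3 = (23/3)*(-9)² = (23/3)*81 = 621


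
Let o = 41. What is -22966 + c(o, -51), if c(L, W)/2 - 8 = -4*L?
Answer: -23278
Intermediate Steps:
c(L, W) = 16 - 8*L (c(L, W) = 16 + 2*(-4*L) = 16 - 8*L)
-22966 + c(o, -51) = -22966 + (16 - 8*41) = -22966 + (16 - 328) = -22966 - 312 = -23278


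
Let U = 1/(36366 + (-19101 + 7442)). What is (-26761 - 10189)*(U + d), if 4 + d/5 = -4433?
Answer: 20253211138300/24707 ≈ 8.1974e+8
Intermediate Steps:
d = -22185 (d = -20 + 5*(-4433) = -20 - 22165 = -22185)
U = 1/24707 (U = 1/(36366 - 11659) = 1/24707 ≈ 4.0474e-5)
(-26761 - 10189)*(U + d) = (-26761 - 10189)*(1/24707 - 22185) = -36950*(-548124794/24707) = 20253211138300/24707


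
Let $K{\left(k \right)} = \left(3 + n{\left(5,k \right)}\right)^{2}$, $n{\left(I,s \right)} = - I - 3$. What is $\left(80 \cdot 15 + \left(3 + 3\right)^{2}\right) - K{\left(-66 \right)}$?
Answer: $1211$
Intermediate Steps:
$n{\left(I,s \right)} = -3 - I$
$K{\left(k \right)} = 25$ ($K{\left(k \right)} = \left(3 - 8\right)^{2} = \left(-5\right)^{2} = 25$)
$\left(80 \cdot 15 + \left(3 + 3\right)^{2}\right) - K{\left(-66 \right)} = \left(80 \cdot 15 + \left(3 + 3\right)^{2}\right) - 25 = \left(1200 + 6^{2}\right) - 25 = \left(1200 + 36\right) - 25 = 1236 - 25 = 1211$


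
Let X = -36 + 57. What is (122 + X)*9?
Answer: 1287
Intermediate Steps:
X = 21
(122 + X)*9 = (122 + 21)*9 = 143*9 = 1287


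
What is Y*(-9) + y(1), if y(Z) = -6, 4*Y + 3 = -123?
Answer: 555/2 ≈ 277.50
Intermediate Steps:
Y = -63/2 (Y = -¾ + (¼)*(-123) = -¾ - 123/4 = -63/2 ≈ -31.500)
Y*(-9) + y(1) = -63/2*(-9) - 6 = 567/2 - 6 = 555/2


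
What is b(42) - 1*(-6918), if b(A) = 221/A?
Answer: 290777/42 ≈ 6923.3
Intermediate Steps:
b(42) - 1*(-6918) = 221/42 - 1*(-6918) = 221*(1/42) + 6918 = 221/42 + 6918 = 290777/42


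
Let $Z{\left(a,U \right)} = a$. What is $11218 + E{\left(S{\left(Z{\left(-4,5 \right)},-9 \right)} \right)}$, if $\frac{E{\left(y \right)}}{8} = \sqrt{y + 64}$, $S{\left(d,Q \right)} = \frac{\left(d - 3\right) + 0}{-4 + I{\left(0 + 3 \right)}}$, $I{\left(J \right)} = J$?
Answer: $11218 + 8 \sqrt{71} \approx 11285.0$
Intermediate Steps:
$S{\left(d,Q \right)} = 3 - d$ ($S{\left(d,Q \right)} = \frac{\left(d - 3\right) + 0}{-4 + \left(0 + 3\right)} = \frac{\left(-3 + d\right) + 0}{-4 + 3} = \frac{-3 + d}{-1} = \left(-3 + d\right) \left(-1\right) = 3 - d$)
$E{\left(y \right)} = 8 \sqrt{64 + y}$ ($E{\left(y \right)} = 8 \sqrt{y + 64} = 8 \sqrt{64 + y}$)
$11218 + E{\left(S{\left(Z{\left(-4,5 \right)},-9 \right)} \right)} = 11218 + 8 \sqrt{64 + \left(3 - -4\right)} = 11218 + 8 \sqrt{64 + \left(3 + 4\right)} = 11218 + 8 \sqrt{64 + 7} = 11218 + 8 \sqrt{71}$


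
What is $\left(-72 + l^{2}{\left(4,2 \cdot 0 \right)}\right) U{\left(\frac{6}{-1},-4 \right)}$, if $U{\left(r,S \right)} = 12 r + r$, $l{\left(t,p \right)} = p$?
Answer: $5616$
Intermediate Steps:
$U{\left(r,S \right)} = 13 r$
$\left(-72 + l^{2}{\left(4,2 \cdot 0 \right)}\right) U{\left(\frac{6}{-1},-4 \right)} = \left(-72 + \left(2 \cdot 0\right)^{2}\right) 13 \frac{6}{-1} = \left(-72 + 0^{2}\right) 13 \cdot 6 \left(-1\right) = \left(-72 + 0\right) 13 \left(-6\right) = \left(-72\right) \left(-78\right) = 5616$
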